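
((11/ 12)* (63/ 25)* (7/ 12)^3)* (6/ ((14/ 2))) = 3773/ 9600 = 0.39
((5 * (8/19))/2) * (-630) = -12600/19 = -663.16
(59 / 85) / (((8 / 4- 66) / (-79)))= 4661 / 5440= 0.86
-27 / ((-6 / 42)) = 189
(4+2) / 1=6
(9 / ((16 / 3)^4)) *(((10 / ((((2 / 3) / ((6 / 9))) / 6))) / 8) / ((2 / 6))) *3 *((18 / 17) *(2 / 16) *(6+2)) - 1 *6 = -5798937 / 1114112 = -5.20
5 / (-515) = -1 / 103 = -0.01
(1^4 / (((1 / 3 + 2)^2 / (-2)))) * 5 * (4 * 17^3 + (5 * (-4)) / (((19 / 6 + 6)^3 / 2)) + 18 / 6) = -36100.93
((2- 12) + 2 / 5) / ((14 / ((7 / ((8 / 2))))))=-6 / 5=-1.20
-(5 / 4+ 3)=-17 / 4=-4.25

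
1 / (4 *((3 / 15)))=1.25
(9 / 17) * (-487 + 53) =-3906 / 17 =-229.76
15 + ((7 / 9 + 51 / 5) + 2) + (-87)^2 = 7596.98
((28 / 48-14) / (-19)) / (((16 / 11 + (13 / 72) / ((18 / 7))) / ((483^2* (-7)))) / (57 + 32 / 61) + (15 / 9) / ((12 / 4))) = 1.27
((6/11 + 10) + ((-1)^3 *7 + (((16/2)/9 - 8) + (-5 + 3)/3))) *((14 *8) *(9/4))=-11732/11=-1066.55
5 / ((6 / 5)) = 25 / 6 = 4.17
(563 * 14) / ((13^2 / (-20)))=-157640 / 169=-932.78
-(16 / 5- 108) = 524 / 5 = 104.80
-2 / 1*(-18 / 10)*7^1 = 126 / 5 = 25.20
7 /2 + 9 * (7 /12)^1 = 35 /4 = 8.75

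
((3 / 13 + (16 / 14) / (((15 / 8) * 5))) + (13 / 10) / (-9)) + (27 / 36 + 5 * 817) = 334639979 / 81900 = 4085.96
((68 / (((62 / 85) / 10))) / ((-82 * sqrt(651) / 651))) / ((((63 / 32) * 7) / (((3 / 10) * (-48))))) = 739840 * sqrt(651) / 62279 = 303.10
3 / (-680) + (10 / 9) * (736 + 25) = 845.55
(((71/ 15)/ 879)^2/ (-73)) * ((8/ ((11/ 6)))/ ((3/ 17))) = -1371152/ 139596912675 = -0.00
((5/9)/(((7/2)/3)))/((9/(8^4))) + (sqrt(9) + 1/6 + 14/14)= 83495/378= 220.89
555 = 555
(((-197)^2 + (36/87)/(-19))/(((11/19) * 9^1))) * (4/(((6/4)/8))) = 124414528/783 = 158894.67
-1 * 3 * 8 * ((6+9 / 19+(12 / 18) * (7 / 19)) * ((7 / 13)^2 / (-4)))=37534 / 3211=11.69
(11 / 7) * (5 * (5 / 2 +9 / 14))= 24.69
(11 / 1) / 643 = 11 / 643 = 0.02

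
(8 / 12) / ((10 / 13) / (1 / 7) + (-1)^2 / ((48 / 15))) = 416 / 3555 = 0.12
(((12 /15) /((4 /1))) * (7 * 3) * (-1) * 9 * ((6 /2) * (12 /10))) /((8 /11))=-18711 /100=-187.11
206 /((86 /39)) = 4017 /43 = 93.42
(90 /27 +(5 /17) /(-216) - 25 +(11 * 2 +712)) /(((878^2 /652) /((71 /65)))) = 30271299359 /45998648280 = 0.66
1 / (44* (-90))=-1 / 3960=-0.00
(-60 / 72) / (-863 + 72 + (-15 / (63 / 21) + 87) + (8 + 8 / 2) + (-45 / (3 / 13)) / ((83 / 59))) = 415 / 416136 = 0.00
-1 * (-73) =73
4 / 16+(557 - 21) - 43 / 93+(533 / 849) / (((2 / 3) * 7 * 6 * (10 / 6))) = 987122417 / 1842330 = 535.80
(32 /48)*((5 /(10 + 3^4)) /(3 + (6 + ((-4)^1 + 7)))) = 5 /1638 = 0.00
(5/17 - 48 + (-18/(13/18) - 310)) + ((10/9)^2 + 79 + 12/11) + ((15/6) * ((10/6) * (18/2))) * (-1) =-133428265/393822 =-338.80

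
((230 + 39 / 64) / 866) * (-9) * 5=-664155 / 55424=-11.98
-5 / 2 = -2.50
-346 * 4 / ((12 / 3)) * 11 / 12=-1903 / 6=-317.17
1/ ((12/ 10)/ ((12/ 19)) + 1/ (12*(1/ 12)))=10/ 29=0.34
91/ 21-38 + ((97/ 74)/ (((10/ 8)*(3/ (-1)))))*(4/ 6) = -56443/ 1665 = -33.90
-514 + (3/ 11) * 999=-2657/ 11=-241.55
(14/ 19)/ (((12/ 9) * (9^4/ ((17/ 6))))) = 119/ 498636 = 0.00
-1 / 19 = -0.05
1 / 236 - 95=-22419 / 236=-95.00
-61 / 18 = -3.39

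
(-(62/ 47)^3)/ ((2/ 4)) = -476656/ 103823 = -4.59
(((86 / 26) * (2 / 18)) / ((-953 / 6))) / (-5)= 86 / 185835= 0.00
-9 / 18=-1 / 2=-0.50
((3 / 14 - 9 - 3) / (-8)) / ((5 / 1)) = 33 / 112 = 0.29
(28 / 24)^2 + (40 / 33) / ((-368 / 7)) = 12187 / 9108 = 1.34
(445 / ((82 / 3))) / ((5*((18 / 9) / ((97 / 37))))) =25899 / 6068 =4.27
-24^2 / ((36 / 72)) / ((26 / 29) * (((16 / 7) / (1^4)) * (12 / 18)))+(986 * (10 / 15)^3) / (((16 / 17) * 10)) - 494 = -4584727 / 3510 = -1306.19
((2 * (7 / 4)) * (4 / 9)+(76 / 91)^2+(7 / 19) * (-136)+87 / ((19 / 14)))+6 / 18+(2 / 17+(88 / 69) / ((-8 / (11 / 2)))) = 922437211 / 58281678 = 15.83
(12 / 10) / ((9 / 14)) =28 / 15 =1.87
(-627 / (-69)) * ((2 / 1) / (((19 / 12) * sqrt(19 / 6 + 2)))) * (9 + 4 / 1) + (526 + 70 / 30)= 3432 * sqrt(186) / 713 + 1585 / 3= 593.98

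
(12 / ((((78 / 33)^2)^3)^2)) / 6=3138428376721 / 47714478330841088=0.00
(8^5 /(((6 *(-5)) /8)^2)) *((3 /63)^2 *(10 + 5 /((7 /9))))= 12058624 /138915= 86.81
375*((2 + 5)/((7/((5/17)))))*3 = 5625/17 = 330.88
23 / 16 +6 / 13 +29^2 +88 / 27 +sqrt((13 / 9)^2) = 4760137 / 5616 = 847.60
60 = 60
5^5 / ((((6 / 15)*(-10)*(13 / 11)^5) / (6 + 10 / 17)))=-2232.57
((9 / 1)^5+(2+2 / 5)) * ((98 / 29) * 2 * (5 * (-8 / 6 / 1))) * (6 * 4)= -1851851904 / 29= -63856962.21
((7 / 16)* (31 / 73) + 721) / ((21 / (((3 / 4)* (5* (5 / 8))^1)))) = 3008375 / 37376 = 80.49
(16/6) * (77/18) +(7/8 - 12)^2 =233579/1728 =135.17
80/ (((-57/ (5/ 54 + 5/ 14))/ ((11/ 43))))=-74800/ 463239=-0.16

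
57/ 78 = 19/ 26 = 0.73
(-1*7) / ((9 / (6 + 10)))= -12.44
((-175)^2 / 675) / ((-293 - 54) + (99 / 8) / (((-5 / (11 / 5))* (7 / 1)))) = -1715000 / 13146003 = -0.13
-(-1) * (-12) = -12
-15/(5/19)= -57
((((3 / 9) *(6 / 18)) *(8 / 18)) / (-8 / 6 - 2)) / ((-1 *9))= 2 / 1215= 0.00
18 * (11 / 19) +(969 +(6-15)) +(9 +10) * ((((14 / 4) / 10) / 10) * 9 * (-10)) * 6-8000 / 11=-242339 / 2090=-115.95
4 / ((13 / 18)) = 72 / 13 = 5.54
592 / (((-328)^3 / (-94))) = 1739 / 1102736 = 0.00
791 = 791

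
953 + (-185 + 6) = 774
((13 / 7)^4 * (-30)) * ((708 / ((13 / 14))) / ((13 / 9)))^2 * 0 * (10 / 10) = 0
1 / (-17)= -1 / 17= -0.06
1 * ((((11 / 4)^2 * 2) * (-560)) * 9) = -76230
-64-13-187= -264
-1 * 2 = -2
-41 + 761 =720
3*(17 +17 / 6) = 119 / 2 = 59.50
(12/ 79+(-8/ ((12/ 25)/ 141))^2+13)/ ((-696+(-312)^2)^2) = 436278539/ 737926036416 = 0.00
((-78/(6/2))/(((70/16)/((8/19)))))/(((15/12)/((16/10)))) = -53248/16625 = -3.20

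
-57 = -57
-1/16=-0.06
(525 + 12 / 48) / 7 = 2101 / 28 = 75.04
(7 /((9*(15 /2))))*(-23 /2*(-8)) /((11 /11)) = 1288 /135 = 9.54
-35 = -35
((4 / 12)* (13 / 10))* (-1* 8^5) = -14199.47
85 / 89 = 0.96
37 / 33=1.12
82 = 82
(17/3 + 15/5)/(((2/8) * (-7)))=-104/21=-4.95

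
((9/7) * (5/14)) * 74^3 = 9117540/49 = 186072.24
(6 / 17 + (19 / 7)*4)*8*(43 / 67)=458896 / 7973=57.56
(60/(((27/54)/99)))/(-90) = -132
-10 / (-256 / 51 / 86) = 10965 / 64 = 171.33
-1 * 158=-158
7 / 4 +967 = 3875 / 4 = 968.75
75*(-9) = -675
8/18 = 4/9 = 0.44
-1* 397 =-397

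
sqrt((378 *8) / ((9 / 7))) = 28 *sqrt(3) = 48.50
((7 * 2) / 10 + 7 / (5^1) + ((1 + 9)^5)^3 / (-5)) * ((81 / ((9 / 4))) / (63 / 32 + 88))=-80027787426188.53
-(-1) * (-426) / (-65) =426 / 65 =6.55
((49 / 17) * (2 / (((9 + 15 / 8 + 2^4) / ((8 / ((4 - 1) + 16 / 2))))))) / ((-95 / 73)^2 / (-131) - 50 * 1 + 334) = 4378476928 / 7970685113655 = 0.00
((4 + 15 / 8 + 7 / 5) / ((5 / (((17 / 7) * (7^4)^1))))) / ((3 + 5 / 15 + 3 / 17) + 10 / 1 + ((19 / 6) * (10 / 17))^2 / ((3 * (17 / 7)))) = 225085002471 / 371052800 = 606.61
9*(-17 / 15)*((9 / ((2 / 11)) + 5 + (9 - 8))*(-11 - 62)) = 413253 / 10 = 41325.30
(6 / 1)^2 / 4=9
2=2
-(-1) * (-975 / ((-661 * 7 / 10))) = 9750 / 4627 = 2.11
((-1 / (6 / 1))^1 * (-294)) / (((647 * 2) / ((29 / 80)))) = 1421 / 103520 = 0.01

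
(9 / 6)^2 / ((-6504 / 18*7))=-27 / 30352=-0.00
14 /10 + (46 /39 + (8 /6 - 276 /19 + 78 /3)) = 57007 /3705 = 15.39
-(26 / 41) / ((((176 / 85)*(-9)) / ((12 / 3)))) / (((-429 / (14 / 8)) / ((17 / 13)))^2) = 1203685 / 310761326304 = 0.00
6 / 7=0.86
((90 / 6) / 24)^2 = 25 / 64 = 0.39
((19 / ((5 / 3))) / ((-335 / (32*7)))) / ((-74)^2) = -3192 / 2293075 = -0.00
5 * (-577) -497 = -3382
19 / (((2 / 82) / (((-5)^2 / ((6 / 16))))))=155800 / 3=51933.33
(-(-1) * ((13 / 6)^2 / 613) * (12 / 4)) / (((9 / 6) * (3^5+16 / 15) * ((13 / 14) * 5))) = 13 / 961797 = 0.00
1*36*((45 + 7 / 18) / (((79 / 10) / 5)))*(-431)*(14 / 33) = -492977800 / 2607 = -189097.74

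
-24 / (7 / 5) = -120 / 7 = -17.14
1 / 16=0.06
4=4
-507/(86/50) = -12675/43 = -294.77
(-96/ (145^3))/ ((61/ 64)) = -0.00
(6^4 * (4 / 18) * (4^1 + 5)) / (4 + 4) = 324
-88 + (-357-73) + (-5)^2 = -493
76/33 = 2.30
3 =3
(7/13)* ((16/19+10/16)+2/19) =1673/1976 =0.85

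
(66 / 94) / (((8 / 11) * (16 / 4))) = 363 / 1504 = 0.24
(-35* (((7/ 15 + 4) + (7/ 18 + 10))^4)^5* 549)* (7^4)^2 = -820050014032469704527378615415876476044394028382752547789704849640959627/ 27017034353459841780000000000000000000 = -30353072928134056085220670000000000.00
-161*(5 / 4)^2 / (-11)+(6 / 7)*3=31343 / 1232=25.44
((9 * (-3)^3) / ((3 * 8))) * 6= -243 / 4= -60.75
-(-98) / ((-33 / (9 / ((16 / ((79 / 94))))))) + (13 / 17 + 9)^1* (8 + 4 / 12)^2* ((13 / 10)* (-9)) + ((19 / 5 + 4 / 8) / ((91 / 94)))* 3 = -506874353243 / 63983920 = -7921.90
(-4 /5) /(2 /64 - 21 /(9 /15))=0.02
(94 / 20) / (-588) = -47 / 5880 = -0.01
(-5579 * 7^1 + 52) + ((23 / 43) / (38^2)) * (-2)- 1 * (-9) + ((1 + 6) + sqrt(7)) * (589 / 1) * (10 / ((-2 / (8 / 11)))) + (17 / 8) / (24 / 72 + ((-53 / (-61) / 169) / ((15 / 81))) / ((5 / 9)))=-104558868926225 / 1937022032- 23560 * sqrt(7) / 11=-59645.90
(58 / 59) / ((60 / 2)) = 29 / 885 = 0.03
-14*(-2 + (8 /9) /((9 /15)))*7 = 1372 /27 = 50.81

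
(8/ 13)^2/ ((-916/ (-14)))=224/ 38701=0.01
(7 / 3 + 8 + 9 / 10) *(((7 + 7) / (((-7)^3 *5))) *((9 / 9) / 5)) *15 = -337 / 1225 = -0.28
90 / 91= 0.99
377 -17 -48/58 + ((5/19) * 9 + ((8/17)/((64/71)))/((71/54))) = 13561089/37468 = 361.94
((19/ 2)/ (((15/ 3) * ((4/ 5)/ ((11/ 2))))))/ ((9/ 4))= 209/ 36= 5.81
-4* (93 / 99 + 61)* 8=-65408 / 33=-1982.06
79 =79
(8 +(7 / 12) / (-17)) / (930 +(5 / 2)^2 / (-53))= 17225 / 2010777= 0.01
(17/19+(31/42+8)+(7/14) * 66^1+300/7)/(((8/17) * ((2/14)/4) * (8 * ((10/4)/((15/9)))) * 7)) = 1159757/19152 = 60.56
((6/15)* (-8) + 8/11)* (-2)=272/55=4.95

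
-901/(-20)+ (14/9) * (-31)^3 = -8333371/180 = -46296.51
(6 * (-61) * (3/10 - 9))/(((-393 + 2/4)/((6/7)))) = -191052/27475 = -6.95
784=784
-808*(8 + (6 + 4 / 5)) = -59792 / 5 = -11958.40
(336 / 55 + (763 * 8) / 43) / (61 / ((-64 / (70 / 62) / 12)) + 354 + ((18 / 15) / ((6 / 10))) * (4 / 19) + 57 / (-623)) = 2055889553536 / 4740658390435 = 0.43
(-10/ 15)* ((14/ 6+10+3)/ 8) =-23/ 18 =-1.28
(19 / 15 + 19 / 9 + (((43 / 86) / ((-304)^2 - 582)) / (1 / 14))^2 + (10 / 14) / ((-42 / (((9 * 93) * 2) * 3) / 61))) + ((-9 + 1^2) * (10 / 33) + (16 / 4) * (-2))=-1067147599089097277 / 204554143650780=-5216.94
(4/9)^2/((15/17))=0.22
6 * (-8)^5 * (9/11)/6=-294912/11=-26810.18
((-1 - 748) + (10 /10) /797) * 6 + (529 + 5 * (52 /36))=-3957.77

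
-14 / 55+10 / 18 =149 / 495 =0.30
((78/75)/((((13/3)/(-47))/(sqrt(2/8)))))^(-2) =625/19881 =0.03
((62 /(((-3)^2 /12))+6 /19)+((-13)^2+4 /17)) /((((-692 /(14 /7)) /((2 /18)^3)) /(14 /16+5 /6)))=-10020359 /5865953904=-0.00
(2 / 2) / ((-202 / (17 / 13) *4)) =-17 / 10504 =-0.00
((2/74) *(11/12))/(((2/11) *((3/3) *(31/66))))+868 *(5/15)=3986377/13764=289.62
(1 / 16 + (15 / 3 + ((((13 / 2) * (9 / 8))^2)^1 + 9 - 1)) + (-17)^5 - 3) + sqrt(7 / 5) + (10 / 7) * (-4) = -2544280129 / 1792 + sqrt(35) / 5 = -1419798.00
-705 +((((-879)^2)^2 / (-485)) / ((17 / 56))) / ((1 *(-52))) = 8357562042909 / 107185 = 77973242.92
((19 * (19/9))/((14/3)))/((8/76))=6859/84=81.65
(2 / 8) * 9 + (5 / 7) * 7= 29 / 4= 7.25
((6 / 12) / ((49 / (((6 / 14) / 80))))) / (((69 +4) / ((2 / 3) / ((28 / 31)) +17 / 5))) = 869 / 280436800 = 0.00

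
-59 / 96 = -0.61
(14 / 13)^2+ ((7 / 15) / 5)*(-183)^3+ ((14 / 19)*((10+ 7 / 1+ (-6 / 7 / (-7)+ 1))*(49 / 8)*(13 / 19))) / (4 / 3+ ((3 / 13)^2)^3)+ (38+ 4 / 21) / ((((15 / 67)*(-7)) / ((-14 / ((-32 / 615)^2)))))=-3362131578417474344401 / 7539510961964800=-445934.97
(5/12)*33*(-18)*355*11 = -1932975/2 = -966487.50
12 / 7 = 1.71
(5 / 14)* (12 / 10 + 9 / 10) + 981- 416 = 2263 / 4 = 565.75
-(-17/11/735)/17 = 1/8085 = 0.00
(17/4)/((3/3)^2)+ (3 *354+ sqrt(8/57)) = 2 *sqrt(114)/57+ 4265/4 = 1066.62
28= 28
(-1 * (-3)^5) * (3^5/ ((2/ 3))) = 177147/ 2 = 88573.50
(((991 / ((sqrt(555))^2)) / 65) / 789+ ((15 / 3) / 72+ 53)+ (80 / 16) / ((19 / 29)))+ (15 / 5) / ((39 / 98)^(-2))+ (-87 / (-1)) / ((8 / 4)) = 120815989941323 / 1154188071400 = 104.68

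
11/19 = 0.58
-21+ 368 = 347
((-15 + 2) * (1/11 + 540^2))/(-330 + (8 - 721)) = 41698813/11473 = 3634.52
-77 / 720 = -0.11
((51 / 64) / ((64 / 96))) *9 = 1377 / 128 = 10.76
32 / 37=0.86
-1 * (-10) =10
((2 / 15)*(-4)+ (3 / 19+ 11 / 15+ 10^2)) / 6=1589 / 95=16.73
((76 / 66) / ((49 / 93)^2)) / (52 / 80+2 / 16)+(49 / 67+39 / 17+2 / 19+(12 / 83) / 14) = 402921205014 / 47439517433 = 8.49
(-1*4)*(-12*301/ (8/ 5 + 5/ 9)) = 650160/ 97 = 6702.68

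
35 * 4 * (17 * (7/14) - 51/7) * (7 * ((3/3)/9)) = 1190/9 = 132.22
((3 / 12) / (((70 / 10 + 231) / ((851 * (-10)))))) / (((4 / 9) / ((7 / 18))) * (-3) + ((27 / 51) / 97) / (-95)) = 39209825 / 15039132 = 2.61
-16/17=-0.94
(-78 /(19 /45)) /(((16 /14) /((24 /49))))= -10530 /133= -79.17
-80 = -80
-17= -17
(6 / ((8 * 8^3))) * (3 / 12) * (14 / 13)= 21 / 53248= 0.00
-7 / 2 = -3.50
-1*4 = -4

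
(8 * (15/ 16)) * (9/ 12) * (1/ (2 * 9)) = 0.31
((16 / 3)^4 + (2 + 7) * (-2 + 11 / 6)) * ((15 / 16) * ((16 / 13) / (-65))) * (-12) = 261658 / 1521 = 172.03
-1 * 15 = -15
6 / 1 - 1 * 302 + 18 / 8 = -1175 / 4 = -293.75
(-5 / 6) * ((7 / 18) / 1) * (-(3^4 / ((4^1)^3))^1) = 105 / 256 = 0.41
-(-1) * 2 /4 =1 /2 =0.50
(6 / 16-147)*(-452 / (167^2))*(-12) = -28.52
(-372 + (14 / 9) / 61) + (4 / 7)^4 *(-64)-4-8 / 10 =-2528198726 / 6590745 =-383.60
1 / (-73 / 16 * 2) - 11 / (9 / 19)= -15329 / 657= -23.33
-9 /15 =-3 /5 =-0.60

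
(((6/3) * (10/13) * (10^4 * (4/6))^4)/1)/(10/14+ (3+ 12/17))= 190400000000000000000/276939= 687516023384210.96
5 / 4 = 1.25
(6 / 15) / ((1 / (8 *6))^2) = 4608 / 5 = 921.60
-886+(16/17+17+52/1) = -13873/17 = -816.06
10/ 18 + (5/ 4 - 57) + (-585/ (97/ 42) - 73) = -1332175/ 3492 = -381.49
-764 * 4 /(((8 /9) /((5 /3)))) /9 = -1910 /3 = -636.67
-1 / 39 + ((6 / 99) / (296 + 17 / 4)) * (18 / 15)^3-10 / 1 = -645665161 / 64403625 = -10.03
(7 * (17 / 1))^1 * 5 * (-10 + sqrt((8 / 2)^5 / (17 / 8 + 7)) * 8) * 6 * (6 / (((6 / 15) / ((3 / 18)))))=-89250 + 4569600 * sqrt(146) / 73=667115.57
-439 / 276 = -1.59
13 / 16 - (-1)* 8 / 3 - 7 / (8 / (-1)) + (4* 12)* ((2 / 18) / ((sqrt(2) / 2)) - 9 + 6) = -6703 / 48 + 16* sqrt(2) / 3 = -132.10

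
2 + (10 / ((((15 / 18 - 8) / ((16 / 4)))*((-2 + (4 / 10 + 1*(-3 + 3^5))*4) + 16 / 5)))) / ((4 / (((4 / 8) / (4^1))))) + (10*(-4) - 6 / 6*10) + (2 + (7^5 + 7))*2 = 13903910261 / 414004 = 33584.00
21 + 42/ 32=357/ 16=22.31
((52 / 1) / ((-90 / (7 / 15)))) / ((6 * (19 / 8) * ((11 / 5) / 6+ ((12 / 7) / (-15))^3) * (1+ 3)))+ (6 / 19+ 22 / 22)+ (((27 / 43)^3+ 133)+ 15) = 149.55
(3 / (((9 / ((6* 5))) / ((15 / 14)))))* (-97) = -1039.29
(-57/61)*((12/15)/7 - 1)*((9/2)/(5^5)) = 0.00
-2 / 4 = -1 / 2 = -0.50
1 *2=2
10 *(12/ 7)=120/ 7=17.14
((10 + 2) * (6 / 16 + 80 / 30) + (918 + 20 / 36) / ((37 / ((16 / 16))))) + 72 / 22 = 64.60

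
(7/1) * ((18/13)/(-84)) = -3/26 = -0.12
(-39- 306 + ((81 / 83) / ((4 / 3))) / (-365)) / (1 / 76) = -794339517 / 30295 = -26220.15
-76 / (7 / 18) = -1368 / 7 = -195.43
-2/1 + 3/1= 1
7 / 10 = 0.70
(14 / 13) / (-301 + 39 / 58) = -812 / 226447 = -0.00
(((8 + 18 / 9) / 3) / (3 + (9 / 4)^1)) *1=40 / 63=0.63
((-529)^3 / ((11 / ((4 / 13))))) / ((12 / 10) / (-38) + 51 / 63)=-5322824.57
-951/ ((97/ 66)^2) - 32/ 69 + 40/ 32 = -1141303703/ 2596884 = -439.49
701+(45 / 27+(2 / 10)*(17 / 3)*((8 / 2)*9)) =743.47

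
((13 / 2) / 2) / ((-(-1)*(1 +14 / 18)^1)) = 117 / 64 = 1.83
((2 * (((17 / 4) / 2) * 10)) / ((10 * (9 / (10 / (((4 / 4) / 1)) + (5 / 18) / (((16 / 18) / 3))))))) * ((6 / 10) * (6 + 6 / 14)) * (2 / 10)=255 / 64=3.98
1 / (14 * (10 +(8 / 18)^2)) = 81 / 11564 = 0.01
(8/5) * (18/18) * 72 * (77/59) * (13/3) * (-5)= -192192/59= -3257.49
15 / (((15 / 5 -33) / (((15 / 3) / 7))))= -5 / 14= -0.36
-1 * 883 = -883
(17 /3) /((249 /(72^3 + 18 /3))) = 2115106 /249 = 8494.40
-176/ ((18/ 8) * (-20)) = 176/ 45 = 3.91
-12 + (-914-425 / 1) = -1351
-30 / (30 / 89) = -89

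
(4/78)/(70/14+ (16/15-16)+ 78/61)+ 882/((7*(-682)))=-6693671/35104927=-0.19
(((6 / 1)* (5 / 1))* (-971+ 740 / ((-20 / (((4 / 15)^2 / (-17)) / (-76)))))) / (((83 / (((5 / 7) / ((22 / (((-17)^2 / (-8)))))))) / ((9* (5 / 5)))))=3598946223 / 971432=3704.78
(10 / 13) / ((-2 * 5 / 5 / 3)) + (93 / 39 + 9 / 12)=103 / 52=1.98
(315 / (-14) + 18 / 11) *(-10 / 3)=765 / 11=69.55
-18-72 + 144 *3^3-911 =2887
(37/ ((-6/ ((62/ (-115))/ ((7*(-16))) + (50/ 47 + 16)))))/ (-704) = 17377679/ 116229120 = 0.15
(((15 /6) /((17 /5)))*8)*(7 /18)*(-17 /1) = -350 /9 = -38.89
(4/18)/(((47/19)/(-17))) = -646/423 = -1.53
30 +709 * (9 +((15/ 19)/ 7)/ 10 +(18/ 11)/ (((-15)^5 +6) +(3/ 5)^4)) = 106119418302753/ 16532093116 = 6418.99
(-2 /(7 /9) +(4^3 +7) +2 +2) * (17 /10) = 8619 /70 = 123.13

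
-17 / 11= -1.55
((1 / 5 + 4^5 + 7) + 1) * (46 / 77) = 237406 / 385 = 616.64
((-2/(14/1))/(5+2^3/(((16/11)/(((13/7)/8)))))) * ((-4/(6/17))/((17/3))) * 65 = 2080/703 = 2.96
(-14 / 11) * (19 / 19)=-14 / 11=-1.27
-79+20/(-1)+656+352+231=1140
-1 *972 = -972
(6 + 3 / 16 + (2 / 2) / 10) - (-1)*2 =663 / 80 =8.29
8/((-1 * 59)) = -8/59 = -0.14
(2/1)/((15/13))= 26/15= 1.73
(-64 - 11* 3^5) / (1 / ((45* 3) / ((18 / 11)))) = -225802.50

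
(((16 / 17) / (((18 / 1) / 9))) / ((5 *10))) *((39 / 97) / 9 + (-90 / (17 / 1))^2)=9443428 / 35742075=0.26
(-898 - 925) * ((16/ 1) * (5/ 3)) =-145840/ 3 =-48613.33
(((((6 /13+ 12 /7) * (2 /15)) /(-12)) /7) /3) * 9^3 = -2673 /3185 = -0.84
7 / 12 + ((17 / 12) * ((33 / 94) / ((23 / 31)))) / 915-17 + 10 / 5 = -114072133 / 7912920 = -14.42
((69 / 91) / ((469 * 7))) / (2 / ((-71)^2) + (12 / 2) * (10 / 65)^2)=4521777 / 2788100882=0.00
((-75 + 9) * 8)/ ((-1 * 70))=264/ 35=7.54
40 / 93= 0.43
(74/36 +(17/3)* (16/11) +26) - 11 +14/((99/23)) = 5653/198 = 28.55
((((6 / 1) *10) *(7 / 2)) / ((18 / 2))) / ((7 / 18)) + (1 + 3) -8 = 56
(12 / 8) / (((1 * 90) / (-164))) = -41 / 15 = -2.73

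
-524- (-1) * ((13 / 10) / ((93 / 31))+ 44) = -14387 / 30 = -479.57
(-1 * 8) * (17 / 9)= -136 / 9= -15.11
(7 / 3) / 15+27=1222 / 45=27.16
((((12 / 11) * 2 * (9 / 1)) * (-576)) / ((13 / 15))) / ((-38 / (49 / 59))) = 45722880 / 160303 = 285.23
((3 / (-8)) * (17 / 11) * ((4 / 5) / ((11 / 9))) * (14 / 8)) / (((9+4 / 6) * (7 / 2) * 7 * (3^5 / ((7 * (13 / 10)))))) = -221 / 2105400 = -0.00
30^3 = 27000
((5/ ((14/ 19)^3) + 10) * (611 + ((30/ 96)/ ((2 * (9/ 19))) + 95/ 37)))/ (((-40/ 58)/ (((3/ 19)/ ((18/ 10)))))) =-1756.74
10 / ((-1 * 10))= -1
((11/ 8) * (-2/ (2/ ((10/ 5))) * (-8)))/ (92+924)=11/ 508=0.02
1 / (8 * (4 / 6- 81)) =-0.00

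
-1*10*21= -210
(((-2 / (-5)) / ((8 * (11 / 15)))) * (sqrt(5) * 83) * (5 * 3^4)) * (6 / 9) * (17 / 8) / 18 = 63495 * sqrt(5) / 352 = 403.35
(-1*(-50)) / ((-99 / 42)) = -700 / 33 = -21.21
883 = 883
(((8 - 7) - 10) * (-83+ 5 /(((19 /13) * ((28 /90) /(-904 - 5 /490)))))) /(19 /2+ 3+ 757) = 117.24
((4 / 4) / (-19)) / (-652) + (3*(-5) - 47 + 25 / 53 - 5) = -66.53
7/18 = 0.39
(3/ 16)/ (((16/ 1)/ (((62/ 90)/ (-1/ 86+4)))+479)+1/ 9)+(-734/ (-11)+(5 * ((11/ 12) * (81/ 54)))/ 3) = 249964737175/ 3621666048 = 69.02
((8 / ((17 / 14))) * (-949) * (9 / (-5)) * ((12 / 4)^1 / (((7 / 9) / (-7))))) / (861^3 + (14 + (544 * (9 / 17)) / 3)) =-25827984 / 54253586735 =-0.00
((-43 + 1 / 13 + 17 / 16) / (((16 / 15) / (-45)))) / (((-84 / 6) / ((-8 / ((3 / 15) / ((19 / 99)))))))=62037375 / 64064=968.37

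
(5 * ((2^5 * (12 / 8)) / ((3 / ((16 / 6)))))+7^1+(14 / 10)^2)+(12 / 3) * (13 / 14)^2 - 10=792853 / 3675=215.74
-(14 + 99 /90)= -151 /10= -15.10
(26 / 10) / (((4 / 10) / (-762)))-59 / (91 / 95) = -456328 / 91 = -5014.59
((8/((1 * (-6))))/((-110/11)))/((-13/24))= -16/65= -0.25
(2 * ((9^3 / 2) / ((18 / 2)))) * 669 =54189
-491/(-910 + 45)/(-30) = -491/25950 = -0.02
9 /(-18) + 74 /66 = 41 /66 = 0.62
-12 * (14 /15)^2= -784 /75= -10.45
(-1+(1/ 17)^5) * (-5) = 7099280/ 1419857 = 5.00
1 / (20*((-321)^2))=0.00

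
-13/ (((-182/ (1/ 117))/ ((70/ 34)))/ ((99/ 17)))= 55/ 7514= 0.01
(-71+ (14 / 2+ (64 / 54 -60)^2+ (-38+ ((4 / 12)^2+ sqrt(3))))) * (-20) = -48949340 / 729 -20 * sqrt(3) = -67180.51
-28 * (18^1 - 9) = -252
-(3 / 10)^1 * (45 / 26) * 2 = -27 / 26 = -1.04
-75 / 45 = -5 / 3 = -1.67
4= 4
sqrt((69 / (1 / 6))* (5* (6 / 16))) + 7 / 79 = 7 / 79 + 3* sqrt(345) / 2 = 27.95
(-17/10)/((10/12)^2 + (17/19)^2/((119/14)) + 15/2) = -110466/538595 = -0.21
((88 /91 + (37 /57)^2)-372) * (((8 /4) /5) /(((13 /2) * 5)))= -438298628 /96089175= -4.56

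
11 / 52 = 0.21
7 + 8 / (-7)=41 / 7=5.86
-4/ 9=-0.44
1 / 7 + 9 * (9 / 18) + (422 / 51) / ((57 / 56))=519803 / 40698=12.77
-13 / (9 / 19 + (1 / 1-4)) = 247 / 48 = 5.15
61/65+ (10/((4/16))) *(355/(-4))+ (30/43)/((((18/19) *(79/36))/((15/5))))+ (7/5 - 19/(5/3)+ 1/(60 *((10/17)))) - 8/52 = -94279679623/26496600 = -3558.18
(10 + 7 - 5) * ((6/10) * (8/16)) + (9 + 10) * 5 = 493/5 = 98.60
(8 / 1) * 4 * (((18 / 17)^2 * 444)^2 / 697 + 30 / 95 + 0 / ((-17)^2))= 12593462745792 / 1106068603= 11385.79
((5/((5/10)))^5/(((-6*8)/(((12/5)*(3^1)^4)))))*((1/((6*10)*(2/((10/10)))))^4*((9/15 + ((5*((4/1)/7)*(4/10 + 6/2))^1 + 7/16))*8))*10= -6021/3584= -1.68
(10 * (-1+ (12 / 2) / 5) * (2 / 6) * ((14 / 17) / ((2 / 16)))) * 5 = 1120 / 51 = 21.96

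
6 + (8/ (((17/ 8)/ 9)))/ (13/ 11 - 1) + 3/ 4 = 13131/ 68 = 193.10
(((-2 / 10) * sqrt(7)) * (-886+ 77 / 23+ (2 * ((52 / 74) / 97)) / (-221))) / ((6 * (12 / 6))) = 247725001 * sqrt(7) / 16839588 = 38.92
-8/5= -1.60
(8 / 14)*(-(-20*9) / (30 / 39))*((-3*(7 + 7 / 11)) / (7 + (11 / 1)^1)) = -1872 / 11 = -170.18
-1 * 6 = -6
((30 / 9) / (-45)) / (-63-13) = 1 / 1026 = 0.00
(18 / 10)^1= 9 / 5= 1.80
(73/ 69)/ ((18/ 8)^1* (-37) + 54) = -292/ 8073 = -0.04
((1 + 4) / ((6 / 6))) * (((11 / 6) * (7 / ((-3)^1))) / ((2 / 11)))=-4235 / 36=-117.64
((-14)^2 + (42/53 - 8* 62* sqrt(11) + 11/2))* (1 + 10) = 235873/106 - 5456* sqrt(11) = -15870.29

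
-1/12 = -0.08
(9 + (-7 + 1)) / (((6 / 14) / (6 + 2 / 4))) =91 / 2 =45.50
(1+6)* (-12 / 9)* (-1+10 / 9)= -28 / 27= -1.04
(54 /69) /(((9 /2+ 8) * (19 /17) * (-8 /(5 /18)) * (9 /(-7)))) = 119 /78660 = 0.00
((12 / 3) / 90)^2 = 0.00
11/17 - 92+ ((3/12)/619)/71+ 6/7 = -1893147005/20919724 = -90.50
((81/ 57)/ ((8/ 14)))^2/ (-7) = -5103/ 5776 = -0.88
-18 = -18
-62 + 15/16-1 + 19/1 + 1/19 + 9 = -10339/304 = -34.01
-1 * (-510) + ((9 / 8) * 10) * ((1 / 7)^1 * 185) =22605 / 28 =807.32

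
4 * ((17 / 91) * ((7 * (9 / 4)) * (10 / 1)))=1530 / 13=117.69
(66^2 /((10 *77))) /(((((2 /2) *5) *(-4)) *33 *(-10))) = 3 /3500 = 0.00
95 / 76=5 / 4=1.25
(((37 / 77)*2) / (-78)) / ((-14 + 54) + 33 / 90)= -370 / 1212211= -0.00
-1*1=-1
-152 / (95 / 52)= -416 / 5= -83.20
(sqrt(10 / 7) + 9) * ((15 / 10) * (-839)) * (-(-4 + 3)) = -22653 / 2 - 2517 * sqrt(70) / 14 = -12830.70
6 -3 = 3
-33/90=-11/30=-0.37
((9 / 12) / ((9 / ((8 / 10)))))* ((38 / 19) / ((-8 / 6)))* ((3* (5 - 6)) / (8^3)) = 3 / 5120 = 0.00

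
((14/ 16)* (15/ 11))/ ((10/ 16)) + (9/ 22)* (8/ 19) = 435/ 209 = 2.08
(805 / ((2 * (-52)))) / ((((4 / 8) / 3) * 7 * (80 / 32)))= -69 / 26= -2.65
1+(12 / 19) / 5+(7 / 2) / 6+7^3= 392969 / 1140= 344.71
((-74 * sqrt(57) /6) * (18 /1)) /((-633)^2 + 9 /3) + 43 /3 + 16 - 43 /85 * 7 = 6832 /255 - 37 * sqrt(57) /66782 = 26.79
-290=-290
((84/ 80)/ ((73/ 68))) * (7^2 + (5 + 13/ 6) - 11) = 32249/ 730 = 44.18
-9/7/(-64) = 9/448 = 0.02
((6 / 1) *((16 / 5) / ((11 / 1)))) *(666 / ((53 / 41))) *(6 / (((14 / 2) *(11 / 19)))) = 298836864 / 224455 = 1331.39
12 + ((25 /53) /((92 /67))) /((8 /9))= 483171 /39008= 12.39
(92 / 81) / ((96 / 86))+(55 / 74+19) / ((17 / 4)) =5.66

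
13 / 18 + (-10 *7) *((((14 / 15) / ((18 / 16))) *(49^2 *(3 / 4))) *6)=-11294291 / 18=-627460.61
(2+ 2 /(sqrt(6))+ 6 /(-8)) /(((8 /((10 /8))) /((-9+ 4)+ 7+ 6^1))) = 2.58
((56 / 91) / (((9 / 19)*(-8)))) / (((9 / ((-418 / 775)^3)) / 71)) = 98523718568 / 490155046875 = 0.20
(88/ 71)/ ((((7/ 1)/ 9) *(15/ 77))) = 8.18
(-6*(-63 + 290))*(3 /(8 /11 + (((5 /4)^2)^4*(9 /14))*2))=-20619067392 /42341891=-486.97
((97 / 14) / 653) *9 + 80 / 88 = 101023 / 100562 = 1.00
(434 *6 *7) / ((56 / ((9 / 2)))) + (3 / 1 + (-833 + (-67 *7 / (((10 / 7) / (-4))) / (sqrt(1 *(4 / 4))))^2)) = 1725128.99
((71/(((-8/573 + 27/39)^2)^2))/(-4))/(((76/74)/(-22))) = 88970218069253103297/49546249492716556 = 1795.70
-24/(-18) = 4/3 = 1.33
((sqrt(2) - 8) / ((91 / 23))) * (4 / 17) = -736 / 1547 + 92 * sqrt(2) / 1547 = -0.39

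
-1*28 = -28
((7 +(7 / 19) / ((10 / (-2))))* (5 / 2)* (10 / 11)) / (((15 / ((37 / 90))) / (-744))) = -3018904 / 9405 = -320.99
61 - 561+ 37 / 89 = -44463 / 89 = -499.58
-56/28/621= -2/621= -0.00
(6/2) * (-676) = -2028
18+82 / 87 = 1648 / 87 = 18.94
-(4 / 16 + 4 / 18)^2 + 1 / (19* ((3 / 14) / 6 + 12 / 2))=-891691 / 4161456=-0.21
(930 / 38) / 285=31 / 361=0.09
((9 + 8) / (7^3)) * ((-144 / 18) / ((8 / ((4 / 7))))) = -68 / 2401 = -0.03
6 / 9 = 2 / 3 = 0.67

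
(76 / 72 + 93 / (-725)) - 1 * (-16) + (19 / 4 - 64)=-1104623 / 26100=-42.32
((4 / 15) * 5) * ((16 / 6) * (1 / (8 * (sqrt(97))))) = 4 * sqrt(97) / 873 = 0.05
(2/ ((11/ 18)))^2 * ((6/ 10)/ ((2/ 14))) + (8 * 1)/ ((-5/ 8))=19472/ 605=32.19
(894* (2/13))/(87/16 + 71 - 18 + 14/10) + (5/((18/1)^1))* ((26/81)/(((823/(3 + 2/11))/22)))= 2.31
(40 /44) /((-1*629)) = -10 /6919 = -0.00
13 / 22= 0.59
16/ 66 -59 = -1939/ 33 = -58.76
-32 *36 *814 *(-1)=937728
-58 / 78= -0.74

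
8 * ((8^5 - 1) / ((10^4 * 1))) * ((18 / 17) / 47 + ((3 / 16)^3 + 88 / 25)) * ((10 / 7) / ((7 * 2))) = 1359271012837 / 143180800000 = 9.49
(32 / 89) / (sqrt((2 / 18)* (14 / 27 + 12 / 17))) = 0.97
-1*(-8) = 8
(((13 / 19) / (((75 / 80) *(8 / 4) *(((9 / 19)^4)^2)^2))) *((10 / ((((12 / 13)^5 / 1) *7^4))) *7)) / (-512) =-4.83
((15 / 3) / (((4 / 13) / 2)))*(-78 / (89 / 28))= -70980 / 89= -797.53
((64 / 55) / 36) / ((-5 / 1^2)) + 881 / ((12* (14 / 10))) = 3633677 / 69300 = 52.43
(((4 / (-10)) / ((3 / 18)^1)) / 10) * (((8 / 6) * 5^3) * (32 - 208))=7040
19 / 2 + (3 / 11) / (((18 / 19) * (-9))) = 9.47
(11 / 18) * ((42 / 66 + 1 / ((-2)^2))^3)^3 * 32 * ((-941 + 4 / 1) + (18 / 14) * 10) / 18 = -16669923065876691 / 49168782688256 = -339.03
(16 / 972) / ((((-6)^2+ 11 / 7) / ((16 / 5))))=448 / 319545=0.00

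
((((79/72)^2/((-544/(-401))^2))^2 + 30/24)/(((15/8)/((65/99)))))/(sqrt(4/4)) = 51338077045668691213/87375977396551286784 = 0.59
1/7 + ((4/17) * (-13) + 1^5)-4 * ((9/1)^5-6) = -28104696/119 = -236173.92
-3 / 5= -0.60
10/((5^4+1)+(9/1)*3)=10/653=0.02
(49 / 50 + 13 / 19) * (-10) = -1581 / 95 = -16.64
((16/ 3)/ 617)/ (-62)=-8/ 57381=-0.00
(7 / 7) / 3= 1 / 3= 0.33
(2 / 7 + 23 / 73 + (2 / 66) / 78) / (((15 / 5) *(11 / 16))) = 6325832 / 21702681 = 0.29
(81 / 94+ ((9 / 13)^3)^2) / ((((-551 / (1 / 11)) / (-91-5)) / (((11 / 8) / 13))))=0.00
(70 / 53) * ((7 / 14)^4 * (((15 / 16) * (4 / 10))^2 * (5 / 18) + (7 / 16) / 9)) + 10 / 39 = 1674115 / 6349824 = 0.26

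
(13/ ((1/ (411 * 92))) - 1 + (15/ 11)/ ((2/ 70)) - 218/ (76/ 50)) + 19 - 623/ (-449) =46120945941/ 93841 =491479.69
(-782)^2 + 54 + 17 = 611595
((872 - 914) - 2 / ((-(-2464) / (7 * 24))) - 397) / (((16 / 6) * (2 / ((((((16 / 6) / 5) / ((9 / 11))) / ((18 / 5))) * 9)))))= -9661 / 72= -134.18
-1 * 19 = -19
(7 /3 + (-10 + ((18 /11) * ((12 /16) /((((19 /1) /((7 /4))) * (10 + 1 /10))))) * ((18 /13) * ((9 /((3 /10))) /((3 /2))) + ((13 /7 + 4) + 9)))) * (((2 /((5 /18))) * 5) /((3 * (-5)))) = 2152564 /124735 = 17.26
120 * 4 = 480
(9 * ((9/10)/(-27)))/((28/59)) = -177/280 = -0.63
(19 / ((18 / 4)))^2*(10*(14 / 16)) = 12635 / 81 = 155.99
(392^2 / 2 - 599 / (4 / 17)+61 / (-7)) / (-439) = -2079771 / 12292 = -169.20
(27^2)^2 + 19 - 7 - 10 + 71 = 531514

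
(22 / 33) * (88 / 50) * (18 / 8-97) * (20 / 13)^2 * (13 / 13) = -133408 / 507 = -263.13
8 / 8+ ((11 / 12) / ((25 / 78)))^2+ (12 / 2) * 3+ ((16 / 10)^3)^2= 2747301 / 62500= 43.96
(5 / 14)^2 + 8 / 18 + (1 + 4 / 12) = 3361 / 1764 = 1.91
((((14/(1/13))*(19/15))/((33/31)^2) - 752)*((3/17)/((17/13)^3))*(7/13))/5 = -4.66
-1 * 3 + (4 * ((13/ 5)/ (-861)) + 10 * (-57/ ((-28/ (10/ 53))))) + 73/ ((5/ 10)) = 33501214/ 228165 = 146.83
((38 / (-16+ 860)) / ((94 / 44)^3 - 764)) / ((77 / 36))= -36784 / 1318017197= -0.00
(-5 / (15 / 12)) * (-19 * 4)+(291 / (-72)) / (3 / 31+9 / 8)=273329 / 909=300.69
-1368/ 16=-171/ 2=-85.50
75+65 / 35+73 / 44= 24183 / 308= 78.52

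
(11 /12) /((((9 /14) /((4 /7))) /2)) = 44 /27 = 1.63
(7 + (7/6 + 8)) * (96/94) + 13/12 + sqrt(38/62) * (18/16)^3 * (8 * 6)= 71.10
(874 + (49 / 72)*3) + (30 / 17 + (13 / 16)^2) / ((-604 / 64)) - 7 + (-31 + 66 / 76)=1963374241 / 2341104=838.65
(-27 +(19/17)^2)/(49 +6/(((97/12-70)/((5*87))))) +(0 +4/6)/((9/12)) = -38003510/13231287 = -2.87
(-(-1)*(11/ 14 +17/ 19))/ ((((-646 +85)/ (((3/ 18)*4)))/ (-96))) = 4768/ 24871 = 0.19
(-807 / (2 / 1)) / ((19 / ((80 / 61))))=-32280 / 1159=-27.85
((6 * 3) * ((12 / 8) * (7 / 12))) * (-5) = -315 / 4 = -78.75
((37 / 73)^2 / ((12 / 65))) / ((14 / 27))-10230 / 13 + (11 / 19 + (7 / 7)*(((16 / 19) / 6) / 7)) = -173288120051 / 221132184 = -783.64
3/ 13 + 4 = 4.23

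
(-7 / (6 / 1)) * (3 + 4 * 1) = -49 / 6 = -8.17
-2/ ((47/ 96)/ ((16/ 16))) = -192/ 47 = -4.09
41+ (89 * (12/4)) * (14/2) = 1910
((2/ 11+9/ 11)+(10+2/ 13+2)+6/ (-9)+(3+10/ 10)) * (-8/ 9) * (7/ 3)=-36008/ 1053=-34.20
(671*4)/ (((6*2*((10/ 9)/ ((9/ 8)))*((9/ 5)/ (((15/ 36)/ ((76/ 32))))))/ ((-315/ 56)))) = -124.16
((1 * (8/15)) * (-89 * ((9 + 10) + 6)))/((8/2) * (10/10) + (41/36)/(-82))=-85440/287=-297.70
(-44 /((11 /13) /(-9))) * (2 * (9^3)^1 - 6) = 679536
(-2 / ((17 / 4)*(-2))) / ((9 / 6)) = 8 / 51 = 0.16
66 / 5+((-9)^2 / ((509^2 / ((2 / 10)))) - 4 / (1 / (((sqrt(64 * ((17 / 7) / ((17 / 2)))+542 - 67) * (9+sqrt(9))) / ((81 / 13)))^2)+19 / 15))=769688328039057 / 76635241357855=10.04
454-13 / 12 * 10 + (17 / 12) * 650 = 1364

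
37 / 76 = 0.49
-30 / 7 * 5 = -150 / 7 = -21.43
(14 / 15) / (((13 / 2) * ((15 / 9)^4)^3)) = 4960116 / 15869140625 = 0.00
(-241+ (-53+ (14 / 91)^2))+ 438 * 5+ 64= 1960.02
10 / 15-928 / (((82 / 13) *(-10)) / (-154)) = -1392982 / 615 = -2265.01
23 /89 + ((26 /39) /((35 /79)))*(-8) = -110081 /9345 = -11.78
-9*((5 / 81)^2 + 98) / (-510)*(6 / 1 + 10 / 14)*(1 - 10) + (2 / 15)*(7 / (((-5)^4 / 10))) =-3777102841 / 36146250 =-104.50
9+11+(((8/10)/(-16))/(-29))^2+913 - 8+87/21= 2187945607/2354800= 929.14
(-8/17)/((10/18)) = -72/85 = -0.85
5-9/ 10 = 41/ 10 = 4.10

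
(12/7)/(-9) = -4/21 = -0.19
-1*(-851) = 851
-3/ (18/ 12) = -2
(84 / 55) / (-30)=-14 / 275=-0.05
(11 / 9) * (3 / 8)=11 / 24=0.46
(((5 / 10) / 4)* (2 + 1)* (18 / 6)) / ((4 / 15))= 135 / 32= 4.22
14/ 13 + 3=53/ 13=4.08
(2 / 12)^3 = 1 / 216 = 0.00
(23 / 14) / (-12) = -23 / 168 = -0.14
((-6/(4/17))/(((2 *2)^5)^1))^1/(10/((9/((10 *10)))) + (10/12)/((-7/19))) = -3213/14044160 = -0.00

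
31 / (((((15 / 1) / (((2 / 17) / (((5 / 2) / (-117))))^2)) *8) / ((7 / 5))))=10.96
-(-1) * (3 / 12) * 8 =2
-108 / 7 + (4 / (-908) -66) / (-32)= -679631 / 50848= -13.37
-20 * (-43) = 860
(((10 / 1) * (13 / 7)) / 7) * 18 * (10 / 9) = 2600 / 49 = 53.06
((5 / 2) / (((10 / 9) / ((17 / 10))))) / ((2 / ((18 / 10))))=1377 / 400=3.44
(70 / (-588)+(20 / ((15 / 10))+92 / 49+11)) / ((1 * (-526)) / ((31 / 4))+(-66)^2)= 79267 / 13027336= 0.01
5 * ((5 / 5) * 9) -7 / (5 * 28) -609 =-11281 / 20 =-564.05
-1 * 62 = -62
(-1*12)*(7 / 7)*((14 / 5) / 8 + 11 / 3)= -241 / 5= -48.20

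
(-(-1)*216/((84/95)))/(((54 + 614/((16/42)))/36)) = 82080/15547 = 5.28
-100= -100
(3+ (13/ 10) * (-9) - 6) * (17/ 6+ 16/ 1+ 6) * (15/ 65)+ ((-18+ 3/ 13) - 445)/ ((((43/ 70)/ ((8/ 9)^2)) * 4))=-211046549/ 905580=-233.05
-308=-308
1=1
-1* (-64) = 64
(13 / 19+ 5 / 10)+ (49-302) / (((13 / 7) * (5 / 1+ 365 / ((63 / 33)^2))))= -637992 / 5726695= -0.11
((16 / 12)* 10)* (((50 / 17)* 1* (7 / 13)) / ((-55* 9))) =-2800 / 65637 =-0.04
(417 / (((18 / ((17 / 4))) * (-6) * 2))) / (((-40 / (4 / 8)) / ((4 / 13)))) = 2363 / 74880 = 0.03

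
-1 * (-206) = 206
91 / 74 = 1.23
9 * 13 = 117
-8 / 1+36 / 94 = -358 / 47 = -7.62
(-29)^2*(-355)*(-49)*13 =190179535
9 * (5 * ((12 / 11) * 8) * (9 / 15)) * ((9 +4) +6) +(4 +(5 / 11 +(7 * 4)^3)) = 26433.55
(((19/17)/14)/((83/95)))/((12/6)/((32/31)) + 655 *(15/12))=14440/129694887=0.00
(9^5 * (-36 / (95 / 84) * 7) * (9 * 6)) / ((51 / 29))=-652473499104 / 1615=-404008358.58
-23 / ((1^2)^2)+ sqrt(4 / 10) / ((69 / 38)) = -23+ 38 * sqrt(10) / 345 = -22.65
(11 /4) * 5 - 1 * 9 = 19 /4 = 4.75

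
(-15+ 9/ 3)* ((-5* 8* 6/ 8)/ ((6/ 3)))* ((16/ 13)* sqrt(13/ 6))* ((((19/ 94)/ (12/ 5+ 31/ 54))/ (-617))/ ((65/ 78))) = -1477440* sqrt(78)/ 302720561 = -0.04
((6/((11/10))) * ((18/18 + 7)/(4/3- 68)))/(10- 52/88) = -0.07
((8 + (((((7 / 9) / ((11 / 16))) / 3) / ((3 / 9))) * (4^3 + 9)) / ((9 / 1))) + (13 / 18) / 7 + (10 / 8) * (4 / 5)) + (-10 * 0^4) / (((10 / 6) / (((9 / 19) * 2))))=228017 / 12474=18.28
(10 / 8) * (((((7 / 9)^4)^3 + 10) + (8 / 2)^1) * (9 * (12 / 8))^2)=19839273989675 / 6198727824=3200.54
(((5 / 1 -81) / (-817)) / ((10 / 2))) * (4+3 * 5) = 76 / 215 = 0.35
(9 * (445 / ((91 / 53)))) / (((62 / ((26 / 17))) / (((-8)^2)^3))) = 55643996160 / 3689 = 15083761.50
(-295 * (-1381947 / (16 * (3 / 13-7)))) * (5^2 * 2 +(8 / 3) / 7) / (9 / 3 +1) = -133503648005 / 2816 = -47408965.91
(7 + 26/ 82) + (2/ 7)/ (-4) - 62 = -31429/ 574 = -54.75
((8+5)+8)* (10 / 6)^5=21875 / 81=270.06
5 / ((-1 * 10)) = -1 / 2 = -0.50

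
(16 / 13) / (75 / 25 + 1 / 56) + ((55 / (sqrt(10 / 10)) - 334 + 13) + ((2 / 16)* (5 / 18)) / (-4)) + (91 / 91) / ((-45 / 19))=-1683223757 / 6327360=-266.02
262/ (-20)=-131/ 10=-13.10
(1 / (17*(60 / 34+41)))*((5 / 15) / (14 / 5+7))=5 / 106869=0.00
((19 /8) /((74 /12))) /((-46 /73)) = -4161 /6808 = -0.61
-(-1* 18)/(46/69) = 27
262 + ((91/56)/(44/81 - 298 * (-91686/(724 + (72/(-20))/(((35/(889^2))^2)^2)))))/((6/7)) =21025290469851317421945115/79194267091650145736032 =265.49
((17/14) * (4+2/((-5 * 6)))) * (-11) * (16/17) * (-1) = 5192/105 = 49.45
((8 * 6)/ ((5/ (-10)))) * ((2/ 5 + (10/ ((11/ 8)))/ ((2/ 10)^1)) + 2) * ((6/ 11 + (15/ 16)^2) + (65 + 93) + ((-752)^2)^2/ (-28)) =359991692905740909/ 8470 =42501970827124.07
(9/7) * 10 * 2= 180/7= 25.71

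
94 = 94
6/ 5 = 1.20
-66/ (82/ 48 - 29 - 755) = 0.08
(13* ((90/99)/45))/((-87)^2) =26/749331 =0.00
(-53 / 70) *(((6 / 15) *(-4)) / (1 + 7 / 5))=53 / 105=0.50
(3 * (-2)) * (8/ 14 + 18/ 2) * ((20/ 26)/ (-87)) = 1340/ 2639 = 0.51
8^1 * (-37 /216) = -37 /27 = -1.37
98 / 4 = 49 / 2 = 24.50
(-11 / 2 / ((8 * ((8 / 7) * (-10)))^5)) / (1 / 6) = 554631 / 107374182400000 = 0.00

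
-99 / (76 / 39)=-3861 / 76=-50.80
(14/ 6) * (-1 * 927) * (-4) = 8652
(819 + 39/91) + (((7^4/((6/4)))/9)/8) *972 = 156999/7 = 22428.43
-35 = -35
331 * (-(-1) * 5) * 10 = 16550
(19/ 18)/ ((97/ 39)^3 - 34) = -0.06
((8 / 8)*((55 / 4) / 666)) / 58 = 55 / 154512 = 0.00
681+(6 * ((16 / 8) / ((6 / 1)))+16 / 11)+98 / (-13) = 96799 / 143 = 676.92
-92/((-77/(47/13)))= 4324/1001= 4.32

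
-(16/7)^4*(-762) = 49938432/2401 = 20799.01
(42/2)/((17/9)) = 189/17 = 11.12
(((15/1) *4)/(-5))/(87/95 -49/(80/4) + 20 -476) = 4560/173863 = 0.03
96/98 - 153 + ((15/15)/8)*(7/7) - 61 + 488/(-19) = -1776941/7448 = -238.58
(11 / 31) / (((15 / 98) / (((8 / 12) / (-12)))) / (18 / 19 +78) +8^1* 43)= 53900 / 52248299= 0.00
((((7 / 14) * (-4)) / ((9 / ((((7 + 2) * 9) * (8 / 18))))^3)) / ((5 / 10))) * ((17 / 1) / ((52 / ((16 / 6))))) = -8704 / 39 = -223.18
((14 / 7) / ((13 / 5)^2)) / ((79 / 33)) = 0.12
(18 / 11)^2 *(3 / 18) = 54 / 121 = 0.45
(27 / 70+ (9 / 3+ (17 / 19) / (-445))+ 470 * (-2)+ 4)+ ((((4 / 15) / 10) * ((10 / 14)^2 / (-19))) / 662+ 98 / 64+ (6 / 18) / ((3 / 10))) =-36728310440443 / 39493913760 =-929.97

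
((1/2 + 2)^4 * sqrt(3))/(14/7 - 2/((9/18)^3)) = -625 * sqrt(3)/224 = -4.83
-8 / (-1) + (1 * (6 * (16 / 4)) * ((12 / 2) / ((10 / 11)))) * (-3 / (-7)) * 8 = 19288 / 35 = 551.09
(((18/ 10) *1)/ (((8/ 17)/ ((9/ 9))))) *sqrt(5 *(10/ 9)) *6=153 *sqrt(2)/ 4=54.09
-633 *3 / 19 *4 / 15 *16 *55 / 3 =-148544 / 19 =-7818.11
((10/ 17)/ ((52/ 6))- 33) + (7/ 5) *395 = 114935/ 221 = 520.07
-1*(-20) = 20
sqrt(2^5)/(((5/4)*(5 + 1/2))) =32*sqrt(2)/55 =0.82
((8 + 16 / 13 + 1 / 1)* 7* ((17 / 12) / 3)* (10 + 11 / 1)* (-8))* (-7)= 1551046 / 39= 39770.41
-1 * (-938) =938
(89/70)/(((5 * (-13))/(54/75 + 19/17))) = -69509/1933750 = -0.04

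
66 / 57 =22 / 19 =1.16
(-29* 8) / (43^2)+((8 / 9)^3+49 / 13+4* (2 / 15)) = 427509973 / 87614865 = 4.88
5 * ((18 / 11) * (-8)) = -720 / 11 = -65.45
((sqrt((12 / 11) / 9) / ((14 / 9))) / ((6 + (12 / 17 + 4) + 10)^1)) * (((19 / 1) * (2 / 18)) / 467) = 323 * sqrt(33) / 37972704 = 0.00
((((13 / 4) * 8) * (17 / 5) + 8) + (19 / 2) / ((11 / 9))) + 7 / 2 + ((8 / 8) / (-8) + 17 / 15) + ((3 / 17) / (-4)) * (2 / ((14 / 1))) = 17070631 / 157080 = 108.67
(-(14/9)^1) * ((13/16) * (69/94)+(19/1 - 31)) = 40019/2256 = 17.74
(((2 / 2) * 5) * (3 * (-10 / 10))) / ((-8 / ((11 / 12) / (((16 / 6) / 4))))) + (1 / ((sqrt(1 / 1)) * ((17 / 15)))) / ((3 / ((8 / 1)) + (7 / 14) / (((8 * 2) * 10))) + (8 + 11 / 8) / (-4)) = 2.13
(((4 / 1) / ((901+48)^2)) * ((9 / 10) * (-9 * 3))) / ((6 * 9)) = -9 / 4503005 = -0.00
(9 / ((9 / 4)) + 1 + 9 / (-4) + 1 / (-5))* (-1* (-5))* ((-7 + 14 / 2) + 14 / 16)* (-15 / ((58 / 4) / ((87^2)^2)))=-661178168.44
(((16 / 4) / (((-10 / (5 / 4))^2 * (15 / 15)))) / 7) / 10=1 / 1120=0.00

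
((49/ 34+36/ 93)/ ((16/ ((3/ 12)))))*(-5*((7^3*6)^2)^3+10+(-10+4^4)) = -11437838696567171380127/ 1054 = -10851839370557088595.95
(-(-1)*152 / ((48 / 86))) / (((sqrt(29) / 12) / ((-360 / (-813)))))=392160*sqrt(29) / 7859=268.72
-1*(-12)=12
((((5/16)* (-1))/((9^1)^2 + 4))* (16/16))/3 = -1/816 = -0.00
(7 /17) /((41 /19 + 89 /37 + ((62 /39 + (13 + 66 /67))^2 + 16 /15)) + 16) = 167997256245 /107793850645603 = 0.00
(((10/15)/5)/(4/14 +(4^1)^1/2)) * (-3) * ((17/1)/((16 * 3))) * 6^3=-1071/80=-13.39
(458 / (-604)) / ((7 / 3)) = -687 / 2114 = -0.32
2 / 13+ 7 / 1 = 7.15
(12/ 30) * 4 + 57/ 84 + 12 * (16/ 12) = 2559/ 140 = 18.28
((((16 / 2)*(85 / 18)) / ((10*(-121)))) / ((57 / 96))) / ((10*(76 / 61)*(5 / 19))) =-8296 / 517275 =-0.02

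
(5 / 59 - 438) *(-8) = 206696 / 59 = 3503.32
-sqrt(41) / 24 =-0.27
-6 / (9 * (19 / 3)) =-2 / 19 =-0.11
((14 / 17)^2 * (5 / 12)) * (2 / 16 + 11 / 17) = 0.22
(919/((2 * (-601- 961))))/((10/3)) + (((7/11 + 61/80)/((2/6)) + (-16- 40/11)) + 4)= -720271/62480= -11.53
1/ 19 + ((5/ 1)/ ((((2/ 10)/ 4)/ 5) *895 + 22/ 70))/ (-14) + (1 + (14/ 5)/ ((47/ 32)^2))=629296598/ 272181935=2.31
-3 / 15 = -1 / 5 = -0.20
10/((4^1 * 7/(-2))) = -5/7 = -0.71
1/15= 0.07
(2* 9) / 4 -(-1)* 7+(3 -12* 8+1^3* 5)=-153 / 2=-76.50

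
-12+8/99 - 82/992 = -589339/49104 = -12.00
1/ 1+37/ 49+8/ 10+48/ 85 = 12994/ 4165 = 3.12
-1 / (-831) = 1 / 831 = 0.00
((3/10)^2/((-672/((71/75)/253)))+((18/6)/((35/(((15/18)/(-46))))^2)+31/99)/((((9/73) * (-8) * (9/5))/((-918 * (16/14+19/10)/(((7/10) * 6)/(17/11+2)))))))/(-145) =-23010605736503797/8022388789800000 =-2.87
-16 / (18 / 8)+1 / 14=-887 / 126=-7.04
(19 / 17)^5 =2476099 / 1419857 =1.74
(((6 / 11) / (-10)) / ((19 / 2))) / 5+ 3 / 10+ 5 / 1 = 55373 / 10450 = 5.30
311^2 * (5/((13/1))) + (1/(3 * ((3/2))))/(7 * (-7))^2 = 10450220471/280917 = 37200.38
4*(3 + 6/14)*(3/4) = 72/7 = 10.29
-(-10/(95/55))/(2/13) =715/19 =37.63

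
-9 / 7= -1.29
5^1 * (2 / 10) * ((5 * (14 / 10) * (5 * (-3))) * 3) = -315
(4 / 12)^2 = 1 / 9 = 0.11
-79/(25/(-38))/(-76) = -79/50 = -1.58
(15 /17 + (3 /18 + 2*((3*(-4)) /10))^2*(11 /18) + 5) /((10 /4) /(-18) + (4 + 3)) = 2459443 /1889550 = 1.30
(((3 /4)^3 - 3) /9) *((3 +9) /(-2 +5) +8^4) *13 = -732875 /48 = -15268.23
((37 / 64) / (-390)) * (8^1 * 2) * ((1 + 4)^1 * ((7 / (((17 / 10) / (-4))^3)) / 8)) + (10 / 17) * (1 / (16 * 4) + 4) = 22771235 / 6131424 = 3.71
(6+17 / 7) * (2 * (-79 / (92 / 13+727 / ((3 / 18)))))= -60593 / 198793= -0.30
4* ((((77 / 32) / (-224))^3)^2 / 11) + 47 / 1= 13546827679130613019 / 288230376151711744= 47.00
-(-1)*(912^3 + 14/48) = 18205212679/24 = 758550528.29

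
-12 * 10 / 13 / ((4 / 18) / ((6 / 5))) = -648 / 13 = -49.85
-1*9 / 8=-9 / 8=-1.12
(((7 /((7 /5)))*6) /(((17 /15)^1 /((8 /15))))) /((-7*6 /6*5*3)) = -16 /119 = -0.13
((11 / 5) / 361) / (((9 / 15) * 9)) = 11 / 9747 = 0.00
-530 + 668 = 138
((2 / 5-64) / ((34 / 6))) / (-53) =18 / 85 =0.21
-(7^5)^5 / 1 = -1341068619663964900807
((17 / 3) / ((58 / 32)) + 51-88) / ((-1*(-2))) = -2947 / 174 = -16.94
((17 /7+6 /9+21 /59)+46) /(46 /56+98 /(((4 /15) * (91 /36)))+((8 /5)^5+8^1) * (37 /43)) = 428124125000 /1403490091173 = 0.31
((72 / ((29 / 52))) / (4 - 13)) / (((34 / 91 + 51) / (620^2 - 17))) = -14551202848 / 135575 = -107329.54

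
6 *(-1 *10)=-60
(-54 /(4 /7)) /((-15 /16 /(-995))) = -100296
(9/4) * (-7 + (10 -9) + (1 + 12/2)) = 9/4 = 2.25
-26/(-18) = 1.44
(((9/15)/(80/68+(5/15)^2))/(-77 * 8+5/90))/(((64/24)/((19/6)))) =-78489/87365560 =-0.00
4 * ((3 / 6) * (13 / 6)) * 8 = 104 / 3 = 34.67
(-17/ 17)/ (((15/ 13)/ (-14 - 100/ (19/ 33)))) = 46358/ 285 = 162.66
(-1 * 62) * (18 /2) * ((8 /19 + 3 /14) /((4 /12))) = -141453 /133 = -1063.56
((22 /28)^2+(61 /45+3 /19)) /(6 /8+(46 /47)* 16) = 16782713 /129246075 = 0.13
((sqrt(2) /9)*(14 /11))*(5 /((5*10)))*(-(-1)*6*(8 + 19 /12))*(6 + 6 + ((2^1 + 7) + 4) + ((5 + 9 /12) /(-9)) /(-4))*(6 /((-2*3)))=-583303*sqrt(2) /28512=-28.93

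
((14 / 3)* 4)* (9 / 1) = 168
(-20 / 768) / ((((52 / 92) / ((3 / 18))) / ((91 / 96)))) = -805 / 110592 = -0.01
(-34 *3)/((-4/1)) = 51/2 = 25.50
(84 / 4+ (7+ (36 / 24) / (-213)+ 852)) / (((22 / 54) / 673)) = 2270629989 / 1562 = 1453668.37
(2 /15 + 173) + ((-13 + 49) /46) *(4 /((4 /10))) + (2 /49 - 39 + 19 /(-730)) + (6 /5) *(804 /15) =2545804633 /12340650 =206.29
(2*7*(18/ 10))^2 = 15876/ 25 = 635.04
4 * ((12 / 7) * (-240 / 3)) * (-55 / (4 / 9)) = 475200 / 7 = 67885.71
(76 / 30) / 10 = 19 / 75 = 0.25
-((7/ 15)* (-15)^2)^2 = -11025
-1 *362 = -362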